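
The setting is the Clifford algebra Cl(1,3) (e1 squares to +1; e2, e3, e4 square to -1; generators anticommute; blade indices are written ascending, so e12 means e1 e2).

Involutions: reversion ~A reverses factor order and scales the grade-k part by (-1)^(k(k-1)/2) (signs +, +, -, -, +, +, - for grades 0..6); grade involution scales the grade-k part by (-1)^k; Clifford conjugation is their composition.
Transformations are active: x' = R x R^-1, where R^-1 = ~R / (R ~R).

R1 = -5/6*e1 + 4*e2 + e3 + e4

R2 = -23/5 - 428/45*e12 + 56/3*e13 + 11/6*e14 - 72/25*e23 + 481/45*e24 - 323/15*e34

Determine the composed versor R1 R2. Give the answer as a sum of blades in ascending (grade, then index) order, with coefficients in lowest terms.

Distribute over the terms of R1 (each basis-blade product reordered to ascending indices, repeated generators contracted through their squares):
(-5/6*e1) R2 = 23/6*e1 + 214/27*e2 - 140/9*e3 - 55/36*e4 + 12/5*e123 - 481/54*e124 + 323/18*e134
(4*e2) R2 = -1712/45*e1 - 92/5*e2 + 288/25*e3 - 1924/45*e4 - 224/3*e123 - 22/3*e124 - 1292/15*e234
(e3) R2 = 56/3*e1 - 72/25*e2 - 23/5*e3 + 323/15*e4 - 428/45*e123 - 11/6*e134 - 481/45*e234
(e4) R2 = 11/6*e1 + 481/45*e2 - 323/15*e3 - 23/5*e4 - 428/45*e124 + 56/3*e134 - 72/25*e234
Summing the partial products and collecting blades:
Answer: -617/45*e1 - 1799/675*e2 - 6788/225*e3 - 547/20*e4 - 736/9*e123 - 6953/270*e124 + 313/9*e134 - 22433/225*e234


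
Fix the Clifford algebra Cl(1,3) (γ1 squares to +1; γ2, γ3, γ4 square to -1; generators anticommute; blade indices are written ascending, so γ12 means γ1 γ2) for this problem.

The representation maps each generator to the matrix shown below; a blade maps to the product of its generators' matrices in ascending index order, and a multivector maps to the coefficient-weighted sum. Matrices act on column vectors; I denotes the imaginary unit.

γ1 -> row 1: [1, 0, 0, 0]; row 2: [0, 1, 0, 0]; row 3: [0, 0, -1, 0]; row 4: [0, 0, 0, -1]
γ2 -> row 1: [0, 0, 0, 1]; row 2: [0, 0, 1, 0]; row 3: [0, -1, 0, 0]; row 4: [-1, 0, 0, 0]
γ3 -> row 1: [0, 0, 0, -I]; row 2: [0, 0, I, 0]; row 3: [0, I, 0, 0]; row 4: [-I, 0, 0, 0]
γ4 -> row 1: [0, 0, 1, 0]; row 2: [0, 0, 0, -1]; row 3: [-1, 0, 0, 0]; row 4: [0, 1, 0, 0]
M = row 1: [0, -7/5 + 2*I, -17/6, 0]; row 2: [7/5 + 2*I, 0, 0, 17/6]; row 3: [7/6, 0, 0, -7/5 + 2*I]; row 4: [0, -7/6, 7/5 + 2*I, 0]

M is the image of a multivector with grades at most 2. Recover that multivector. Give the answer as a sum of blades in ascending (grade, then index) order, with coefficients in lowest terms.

Method: the blade images are trace-orthogonal — tr(rho(e_A) rho(e_B)^-1) = 4 if A = B and 0 otherwise — and rho(e_A)^-1 = (e_A)^2 * rho(e_A) with (e_A)^2 = +1 or -1, so the coefficient of e_A in the preimage is (e_A)^2 * tr(M rho(e_A))/4.
Nonzero projections over blades of grade <= 2: γ4: (γ4)^2 = -1, tr(M rho(γ4)) = 8, coefficient -2; γ14: (γ14)^2 = +1, tr(M rho(γ14)) = -10/3, coefficient -5/6; γ24: (γ24)^2 = -1, tr(M rho(γ24)) = 28/5, coefficient -7/5; γ34: (γ34)^2 = -1, tr(M rho(γ34)) = 8, coefficient -2. Every other blade of grade <= 2 projects to 0.
Answer: -2*γ4 - 5/6*γ14 - 7/5*γ24 - 2*γ34


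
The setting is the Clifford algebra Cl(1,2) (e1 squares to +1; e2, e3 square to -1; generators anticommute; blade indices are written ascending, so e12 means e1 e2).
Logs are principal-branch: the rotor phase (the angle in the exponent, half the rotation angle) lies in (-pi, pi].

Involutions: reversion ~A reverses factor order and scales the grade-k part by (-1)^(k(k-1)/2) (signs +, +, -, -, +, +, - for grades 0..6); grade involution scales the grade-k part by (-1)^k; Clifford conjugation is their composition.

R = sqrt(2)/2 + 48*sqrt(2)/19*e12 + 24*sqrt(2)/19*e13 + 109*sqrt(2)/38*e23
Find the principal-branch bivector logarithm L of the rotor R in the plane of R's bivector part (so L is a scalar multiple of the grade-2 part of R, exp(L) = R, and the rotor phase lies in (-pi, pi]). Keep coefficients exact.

The scalar part of R is sqrt(2)/2, which pins the rotor phase on the principal branch; dividing the bivector part by the sine of that phase recovers the unit plane, and L is the phase times that plane.
Concretely: cos(phase) = sqrt(2)/2 gives phase = ±pi/4, and since phase/sin(phase) is even the sign is immaterial: L = (phase/sin(phase)) * <R>_2 = (sqrt(2)*pi/4) * <R>_2.
Answer: 24*pi/19*e12 + 12*pi/19*e13 + 109*pi/76*e23


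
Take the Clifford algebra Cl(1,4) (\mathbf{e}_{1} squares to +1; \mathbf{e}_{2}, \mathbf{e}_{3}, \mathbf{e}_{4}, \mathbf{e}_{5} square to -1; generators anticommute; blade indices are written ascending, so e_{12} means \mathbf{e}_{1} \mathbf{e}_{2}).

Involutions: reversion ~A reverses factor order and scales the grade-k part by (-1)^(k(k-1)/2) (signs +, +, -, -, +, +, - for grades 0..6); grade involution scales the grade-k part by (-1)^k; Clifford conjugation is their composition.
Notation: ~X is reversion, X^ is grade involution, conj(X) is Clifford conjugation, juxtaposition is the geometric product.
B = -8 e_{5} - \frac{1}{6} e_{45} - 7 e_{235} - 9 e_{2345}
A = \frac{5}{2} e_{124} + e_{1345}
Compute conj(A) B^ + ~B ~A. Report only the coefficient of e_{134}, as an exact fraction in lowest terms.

first term: 9 e_{12} + \frac{1}{6} e_{13} - 7 e_{124} + \frac{5}{12} e_{125} - 8 e_{134} - \frac{45}{2} e_{135} + 20 e_{1245} - \frac{35}{2} e_{1345}
second term: -9 e_{12} - \frac{1}{6} e_{13} - 7 e_{124} - \frac{5}{12} e_{125} - 8 e_{134} + \frac{45}{2} e_{135} - 20 e_{1245} + \frac{35}{2} e_{1345}
Answer: -16


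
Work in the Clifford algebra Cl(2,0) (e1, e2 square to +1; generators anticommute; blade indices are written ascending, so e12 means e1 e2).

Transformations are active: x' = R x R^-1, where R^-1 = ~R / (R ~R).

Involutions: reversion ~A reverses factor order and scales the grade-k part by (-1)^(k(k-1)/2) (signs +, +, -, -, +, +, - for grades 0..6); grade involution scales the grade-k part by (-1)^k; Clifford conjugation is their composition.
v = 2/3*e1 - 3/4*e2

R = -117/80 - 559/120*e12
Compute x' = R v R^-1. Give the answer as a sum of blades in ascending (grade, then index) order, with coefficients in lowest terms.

~R = -117/80 + 559/120*e12, and R ~R = 54925/2304, so R^-1 = ~R / (54925/2304).
R v = 403/160*e1 + 12103/2880*e2
Answer: -23783/24375*e1 + 7617/32500*e2


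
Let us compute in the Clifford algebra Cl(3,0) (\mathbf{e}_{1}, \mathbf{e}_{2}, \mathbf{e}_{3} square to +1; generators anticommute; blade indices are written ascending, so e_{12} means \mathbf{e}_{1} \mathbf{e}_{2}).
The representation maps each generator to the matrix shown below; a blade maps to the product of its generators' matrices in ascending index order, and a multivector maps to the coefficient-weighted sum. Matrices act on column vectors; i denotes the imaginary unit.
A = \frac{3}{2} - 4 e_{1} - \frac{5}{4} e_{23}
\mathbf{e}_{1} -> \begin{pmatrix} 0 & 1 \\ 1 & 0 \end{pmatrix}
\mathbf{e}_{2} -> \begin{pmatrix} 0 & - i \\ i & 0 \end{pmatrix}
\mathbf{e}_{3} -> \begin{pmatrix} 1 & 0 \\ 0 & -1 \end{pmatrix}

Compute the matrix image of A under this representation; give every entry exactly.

Bivector images (products of the table entries): rho(e_{23}) = rho(\mathbf{e}_{2})rho(\mathbf{e}_{3}) = \begin{pmatrix} 0 & i \\ i & 0 \end{pmatrix}.
M = (\frac{3}{2})*1 + (-4)*rho(e_{1}) + (-\frac{5}{4})*rho(e_{23}), summed entrywise (1 is the identity matrix):
Answer: \begin{pmatrix} \frac{3}{2} & -4 - \frac{5 i}{4} \\ -4 - \frac{5 i}{4} & \frac{3}{2} \end{pmatrix}


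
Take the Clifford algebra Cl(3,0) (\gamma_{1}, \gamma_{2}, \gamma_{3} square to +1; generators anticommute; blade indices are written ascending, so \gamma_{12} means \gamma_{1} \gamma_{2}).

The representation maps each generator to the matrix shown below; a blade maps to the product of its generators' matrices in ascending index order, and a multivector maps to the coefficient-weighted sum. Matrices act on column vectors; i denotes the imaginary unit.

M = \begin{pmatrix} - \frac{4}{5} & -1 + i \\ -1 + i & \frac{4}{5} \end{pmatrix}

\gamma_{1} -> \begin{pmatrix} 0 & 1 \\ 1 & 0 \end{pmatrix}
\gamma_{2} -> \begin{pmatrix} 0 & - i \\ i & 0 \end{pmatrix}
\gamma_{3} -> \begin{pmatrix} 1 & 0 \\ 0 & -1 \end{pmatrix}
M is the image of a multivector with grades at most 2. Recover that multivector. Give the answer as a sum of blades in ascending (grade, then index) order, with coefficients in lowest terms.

Method: 1, rho(\gamma_{1}), rho(\gamma_{2}), rho(\gamma_{3}) form a trace-orthogonal basis of the 2x2 complex matrices (tr(X Y) = 2 if X = Y, else 0), so M = m0*1 + m1*rho(\gamma_{1}) + m2*rho(\gamma_{2}) + m3*rho(\gamma_{3}) with m0 = tr(M)/2 = 0, m1 = tr(M rho(\gamma_{1}))/2 = -1 + i, m2 = tr(M rho(\gamma_{2}))/2 = 0, m3 = tr(M rho(\gamma_{3}))/2 = - \frac{4}{5}.
Multiplying table entries, the bivector images are rho(\gamma_{12}) = i*rho(\gamma_{3}), rho(\gamma_{13}) = -i*rho(\gamma_{2}), rho(\gamma_{23}) = i*rho(\gamma_{1}); with real blade coefficients the real parts of m0..m3 are the coefficients of 1, \gamma_{1}, \gamma_{2}, \gamma_{3} and the imaginary parts give the bivectors (\gamma_{23}: Im m1, \gamma_{13}: -Im m2, \gamma_{12}: Im m3).
Answer: -\gamma_{1} - \frac{4}{5} \gamma_{3} + \gamma_{23}


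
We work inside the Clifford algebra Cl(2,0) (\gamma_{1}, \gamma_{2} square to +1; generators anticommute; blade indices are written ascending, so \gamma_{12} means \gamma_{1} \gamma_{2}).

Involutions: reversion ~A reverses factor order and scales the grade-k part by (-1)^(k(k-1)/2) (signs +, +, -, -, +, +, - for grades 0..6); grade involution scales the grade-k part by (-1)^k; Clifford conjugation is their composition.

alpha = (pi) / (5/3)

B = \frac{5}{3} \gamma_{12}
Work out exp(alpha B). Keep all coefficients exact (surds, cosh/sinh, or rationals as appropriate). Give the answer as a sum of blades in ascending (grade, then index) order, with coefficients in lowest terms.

B^2 = (\frac{5}{3})^2*(\gamma_{12})^2 = \frac{25}{9}*(-1) = -\frac{25}{9} (a basis 2-blade squares to minus the product of its generators' squares).
B^2 = -\frac{25}{9} — since the square is negative, the closed form is circular: l = \frac{5}{3}, alpha*l = \pi, so exp(alpha B) = cos(\pi) + (sin(\pi)/(\frac{5}{3}))*B = -1 + (0)*B.
Answer: -1


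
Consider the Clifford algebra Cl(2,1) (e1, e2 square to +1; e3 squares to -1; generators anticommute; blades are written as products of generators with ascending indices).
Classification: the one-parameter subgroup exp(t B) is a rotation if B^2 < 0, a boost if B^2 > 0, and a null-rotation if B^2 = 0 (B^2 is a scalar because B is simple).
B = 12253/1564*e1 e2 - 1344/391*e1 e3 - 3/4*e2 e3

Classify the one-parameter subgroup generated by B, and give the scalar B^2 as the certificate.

B^2 term by term: the squares give (12253/1564)^2*(e1 e2)^2 + (-1344/391)^2*(e1 e3)^2 + (-3/4)^2*(e2 e3)^2 = 150136009/2446096*(-1) + 1806336/152881*(+1) + 9/16*(+1) = -49 (each basis 2-blade squares to minus the product of its generators' squares); cross terms between blades sharing an index anticommute and cancel. So B^2 = -49.
Answer: rotation, certificate B^2 = -49. The invariant at work: B^2 = -49 is unchanged by conjugation, hence its sign classifies the subgroup whatever basis B is written in.


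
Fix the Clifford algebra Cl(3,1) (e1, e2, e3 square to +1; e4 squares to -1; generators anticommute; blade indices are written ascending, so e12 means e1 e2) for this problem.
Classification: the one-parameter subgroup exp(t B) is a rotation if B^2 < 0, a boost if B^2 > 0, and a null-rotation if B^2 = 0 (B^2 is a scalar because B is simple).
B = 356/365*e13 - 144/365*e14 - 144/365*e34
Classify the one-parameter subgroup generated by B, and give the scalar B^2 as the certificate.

B^2 term by term: the squares give (356/365)^2*(e13)^2 + (-144/365)^2*(e14)^2 + (-144/365)^2*(e34)^2 = 126736/133225*(-1) + 20736/133225*(+1) + 20736/133225*(+1) = -16/25 (each basis 2-blade squares to minus the product of its generators' squares); cross terms between blades sharing an index anticommute and cancel. So B^2 = -16/25.
Answer: rotation, certificate B^2 = -16/25. The class reads off the invariant scalar -16/25 directly.


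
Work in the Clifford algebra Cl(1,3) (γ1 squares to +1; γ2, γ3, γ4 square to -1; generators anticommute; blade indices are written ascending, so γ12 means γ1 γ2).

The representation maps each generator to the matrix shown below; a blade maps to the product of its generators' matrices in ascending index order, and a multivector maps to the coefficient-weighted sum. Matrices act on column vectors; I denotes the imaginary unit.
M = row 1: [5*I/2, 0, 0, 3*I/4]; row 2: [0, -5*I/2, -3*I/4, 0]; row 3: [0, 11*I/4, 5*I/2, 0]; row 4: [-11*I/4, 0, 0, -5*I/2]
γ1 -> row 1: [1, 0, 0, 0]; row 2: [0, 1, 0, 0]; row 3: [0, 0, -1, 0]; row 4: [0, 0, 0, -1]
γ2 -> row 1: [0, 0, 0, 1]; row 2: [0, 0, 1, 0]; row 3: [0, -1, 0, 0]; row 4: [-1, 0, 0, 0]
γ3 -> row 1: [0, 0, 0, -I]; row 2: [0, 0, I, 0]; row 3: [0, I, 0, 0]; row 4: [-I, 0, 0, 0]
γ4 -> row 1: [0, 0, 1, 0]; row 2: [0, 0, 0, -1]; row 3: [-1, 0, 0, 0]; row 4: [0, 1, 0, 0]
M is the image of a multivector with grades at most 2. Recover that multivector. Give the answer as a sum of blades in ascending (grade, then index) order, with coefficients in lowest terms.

Method: the blade images are trace-orthogonal — tr(rho(e_A) rho(e_B)^-1) = 4 if A = B and 0 otherwise — and rho(e_A)^-1 = (e_A)^2 * rho(e_A) with (e_A)^2 = +1 or -1, so the coefficient of e_A in the preimage is (e_A)^2 * tr(M rho(e_A))/4.
Nonzero projections over blades of grade <= 2: γ3: (γ3)^2 = -1, tr(M rho(γ3)) = -4, coefficient 1; γ13: (γ13)^2 = +1, tr(M rho(γ13)) = -7, coefficient -7/4; γ23: (γ23)^2 = -1, tr(M rho(γ23)) = 10, coefficient -5/2. Every other blade of grade <= 2 projects to 0.
Answer: γ3 - 7/4*γ13 - 5/2*γ23


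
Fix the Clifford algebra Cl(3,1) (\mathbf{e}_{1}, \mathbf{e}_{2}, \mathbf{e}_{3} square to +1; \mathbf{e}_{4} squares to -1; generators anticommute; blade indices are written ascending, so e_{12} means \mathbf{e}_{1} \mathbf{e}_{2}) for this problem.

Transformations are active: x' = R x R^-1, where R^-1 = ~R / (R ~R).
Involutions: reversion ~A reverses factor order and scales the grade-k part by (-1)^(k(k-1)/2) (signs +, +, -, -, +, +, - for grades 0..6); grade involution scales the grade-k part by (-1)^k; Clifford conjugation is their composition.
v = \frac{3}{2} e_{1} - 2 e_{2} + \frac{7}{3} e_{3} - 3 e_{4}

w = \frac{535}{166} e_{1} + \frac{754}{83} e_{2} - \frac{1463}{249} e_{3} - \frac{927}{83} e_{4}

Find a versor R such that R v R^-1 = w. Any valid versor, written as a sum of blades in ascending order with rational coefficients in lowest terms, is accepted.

The midline construction: v and w both square to \frac{97}{36}, so reflecting in their sum \frac{392}{83} e_{1} + \frac{588}{83} e_{2} - \frac{294}{83} e_{3} - \frac{1176}{83} e_{4} exchanges them.
Answer: \frac{392}{83} e_{1} + \frac{588}{83} e_{2} - \frac{294}{83} e_{3} - \frac{1176}{83} e_{4}


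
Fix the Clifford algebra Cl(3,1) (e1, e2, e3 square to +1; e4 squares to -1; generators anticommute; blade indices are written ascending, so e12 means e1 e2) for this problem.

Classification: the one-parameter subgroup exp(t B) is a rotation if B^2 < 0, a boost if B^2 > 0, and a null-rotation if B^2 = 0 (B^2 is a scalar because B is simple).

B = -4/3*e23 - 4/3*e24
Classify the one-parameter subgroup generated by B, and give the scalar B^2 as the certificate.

B^2 term by term: the squares give (-4/3)^2*(e23)^2 + (-4/3)^2*(e24)^2 = 16/9*(-1) + 16/9*(+1) = 0 (each basis 2-blade squares to minus the product of its generators' squares); cross terms between blades sharing an index anticommute and cancel. So B^2 = 0.
Answer: null-rotation, certificate B^2 = 0. No conjugation can change B^2 = 0; the sign gives the class.


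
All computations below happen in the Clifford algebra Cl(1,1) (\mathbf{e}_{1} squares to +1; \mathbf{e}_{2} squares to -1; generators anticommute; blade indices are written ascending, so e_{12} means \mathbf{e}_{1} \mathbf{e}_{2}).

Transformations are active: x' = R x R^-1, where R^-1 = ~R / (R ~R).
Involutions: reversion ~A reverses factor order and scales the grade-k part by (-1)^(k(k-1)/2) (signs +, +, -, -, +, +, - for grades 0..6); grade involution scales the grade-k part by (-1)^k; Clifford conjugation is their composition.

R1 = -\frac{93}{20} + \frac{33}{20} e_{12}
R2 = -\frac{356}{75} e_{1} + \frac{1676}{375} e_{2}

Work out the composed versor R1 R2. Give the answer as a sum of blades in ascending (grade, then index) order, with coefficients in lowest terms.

Distribute over the terms of R1 (each basis-blade product reordered to ascending indices, repeated generators contracted through their squares):
(-\frac{93}{20}) R2 = \frac{2759}{125} e_{1} - \frac{12989}{625} e_{2}
(\frac{33}{20} e_{12}) R2 = -\frac{4609}{625} e_{1} + \frac{979}{125} e_{2}
Summing the partial products and collecting blades:
Answer: \frac{9186}{625} e_{1} - \frac{8094}{625} e_{2}


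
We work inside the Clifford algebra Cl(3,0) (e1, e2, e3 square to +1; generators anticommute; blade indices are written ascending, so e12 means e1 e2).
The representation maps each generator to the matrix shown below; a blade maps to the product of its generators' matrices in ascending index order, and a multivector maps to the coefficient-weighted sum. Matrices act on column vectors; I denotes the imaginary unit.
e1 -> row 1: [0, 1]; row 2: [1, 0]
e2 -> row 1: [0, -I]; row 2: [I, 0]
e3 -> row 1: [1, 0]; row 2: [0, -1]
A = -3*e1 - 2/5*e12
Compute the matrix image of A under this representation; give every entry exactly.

Bivector images (products of the table entries): rho(e12) = rho(e1)rho(e2) = row 1: [I, 0]; row 2: [0, -I].
M = (-3)*rho(e1) + (-2/5)*rho(e12), summed entrywise:
Answer: row 1: [-2*I/5, -3]; row 2: [-3, 2*I/5]


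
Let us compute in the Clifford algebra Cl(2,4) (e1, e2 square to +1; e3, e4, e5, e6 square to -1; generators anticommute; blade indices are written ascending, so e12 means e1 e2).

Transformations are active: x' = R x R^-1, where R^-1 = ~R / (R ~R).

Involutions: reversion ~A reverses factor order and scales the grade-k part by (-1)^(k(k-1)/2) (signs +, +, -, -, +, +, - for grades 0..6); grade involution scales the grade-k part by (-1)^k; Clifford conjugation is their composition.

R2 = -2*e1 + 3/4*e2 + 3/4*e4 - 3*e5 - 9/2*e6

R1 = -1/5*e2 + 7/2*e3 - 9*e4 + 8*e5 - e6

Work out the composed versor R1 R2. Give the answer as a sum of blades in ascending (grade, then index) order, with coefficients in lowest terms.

Distribute over the terms of R1 (each basis-blade product reordered to ascending indices, repeated generators contracted through their squares):
(-1/5*e2) R2 = -3/20 - 2/5*e12 - 3/20*e24 + 3/5*e25 + 9/10*e26
(7/2*e3) R2 = 7*e13 - 21/8*e23 + 21/8*e34 - 21/2*e35 - 63/4*e36
(-9*e4) R2 = 27/4 - 18*e14 + 27/4*e24 + 27*e45 + 81/2*e46
(8*e5) R2 = 24 + 16*e15 - 6*e25 - 6*e45 - 36*e56
(-e6) R2 = -9/2 - 2*e16 + 3/4*e26 + 3/4*e46 - 3*e56
Summing the partial products and collecting blades:
Answer: 261/10 - 2/5*e12 + 7*e13 - 18*e14 + 16*e15 - 2*e16 - 21/8*e23 + 33/5*e24 - 27/5*e25 + 33/20*e26 + 21/8*e34 - 21/2*e35 - 63/4*e36 + 21*e45 + 165/4*e46 - 39*e56


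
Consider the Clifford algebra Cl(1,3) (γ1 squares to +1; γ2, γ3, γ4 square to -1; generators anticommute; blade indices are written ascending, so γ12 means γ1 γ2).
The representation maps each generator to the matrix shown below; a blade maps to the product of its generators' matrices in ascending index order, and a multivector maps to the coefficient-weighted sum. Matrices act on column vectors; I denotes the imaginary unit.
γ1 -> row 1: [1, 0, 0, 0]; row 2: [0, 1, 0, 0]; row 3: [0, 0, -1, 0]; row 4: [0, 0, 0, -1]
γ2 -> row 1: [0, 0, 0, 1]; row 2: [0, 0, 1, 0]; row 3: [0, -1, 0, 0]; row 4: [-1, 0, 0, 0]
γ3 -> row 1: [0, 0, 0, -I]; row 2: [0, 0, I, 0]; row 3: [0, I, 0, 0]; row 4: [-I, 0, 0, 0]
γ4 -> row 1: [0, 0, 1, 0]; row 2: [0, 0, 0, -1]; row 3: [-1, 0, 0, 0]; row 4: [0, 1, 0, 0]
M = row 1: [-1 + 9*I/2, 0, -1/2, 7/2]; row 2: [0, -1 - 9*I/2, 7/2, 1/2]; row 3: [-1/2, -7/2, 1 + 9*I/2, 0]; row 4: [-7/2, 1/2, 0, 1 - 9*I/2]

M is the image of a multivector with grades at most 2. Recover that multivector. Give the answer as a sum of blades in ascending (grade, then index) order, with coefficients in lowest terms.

Method: the blade images are trace-orthogonal — tr(rho(e_A) rho(e_B)^-1) = 4 if A = B and 0 otherwise — and rho(e_A)^-1 = (e_A)^2 * rho(e_A) with (e_A)^2 = +1 or -1, so the coefficient of e_A in the preimage is (e_A)^2 * tr(M rho(e_A))/4.
Nonzero projections over blades of grade <= 2: γ1: (γ1)^2 = +1, tr(M rho(γ1)) = -4, coefficient -1; γ2: (γ2)^2 = -1, tr(M rho(γ2)) = -14, coefficient 7/2; γ14: (γ14)^2 = +1, tr(M rho(γ14)) = -2, coefficient -1/2; γ23: (γ23)^2 = -1, tr(M rho(γ23)) = 18, coefficient -9/2. Every other blade of grade <= 2 projects to 0.
Answer: -γ1 + 7/2*γ2 - 1/2*γ14 - 9/2*γ23


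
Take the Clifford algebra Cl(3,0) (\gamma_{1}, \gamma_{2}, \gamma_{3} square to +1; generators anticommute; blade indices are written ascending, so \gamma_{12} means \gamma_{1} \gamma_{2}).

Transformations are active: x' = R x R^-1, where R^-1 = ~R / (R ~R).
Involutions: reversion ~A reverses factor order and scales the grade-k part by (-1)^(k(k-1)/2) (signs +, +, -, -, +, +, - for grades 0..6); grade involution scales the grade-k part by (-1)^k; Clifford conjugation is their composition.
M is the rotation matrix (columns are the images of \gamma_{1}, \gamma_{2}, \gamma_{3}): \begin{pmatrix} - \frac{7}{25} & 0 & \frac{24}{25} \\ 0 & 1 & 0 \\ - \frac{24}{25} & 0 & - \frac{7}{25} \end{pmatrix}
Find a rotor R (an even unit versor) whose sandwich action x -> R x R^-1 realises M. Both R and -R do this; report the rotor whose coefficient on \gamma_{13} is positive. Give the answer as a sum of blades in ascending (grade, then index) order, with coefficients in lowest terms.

Method: write R = a + b12*\gamma_{12} + b13*\gamma_{13} + b23*\gamma_{23} with a^2 + b12^2 + b13^2 + b23^2 = 1 (so R^-1 = ~R). Expanding the columns R e_j ~R gives tr M = 4a^2 - 1 and, from the antisymmetric part, M21 - M12 = -4a*b12, M13 - M31 = 4a*b13, M32 - M23 = -4a*b23.
Here tr M = \frac{11}{25}, so a^2 = (1 + tr M)/4 = \frac{9}{25} and a = ±\frac{3}{5}. Taking a = \frac{3}{5}: M21 - M12 = 0, M13 - M31 = \frac{48}{25}, M32 - M23 = 0, giving b12 = 0, b13 = \frac{4}{5}, b23 = 0, i.e. R = \frac{3}{5} + \frac{4}{5} \gamma_{13}.
Its \gamma_{13} coefficient is already positive.
Answer: \frac{3}{5} + \frac{4}{5} \gamma_{13}. Note: both R and -R realise this M (trace \frac{11}{25}); the covering map identifies them, and the \gamma_{13}-coefficient sign is the tie-breaker.


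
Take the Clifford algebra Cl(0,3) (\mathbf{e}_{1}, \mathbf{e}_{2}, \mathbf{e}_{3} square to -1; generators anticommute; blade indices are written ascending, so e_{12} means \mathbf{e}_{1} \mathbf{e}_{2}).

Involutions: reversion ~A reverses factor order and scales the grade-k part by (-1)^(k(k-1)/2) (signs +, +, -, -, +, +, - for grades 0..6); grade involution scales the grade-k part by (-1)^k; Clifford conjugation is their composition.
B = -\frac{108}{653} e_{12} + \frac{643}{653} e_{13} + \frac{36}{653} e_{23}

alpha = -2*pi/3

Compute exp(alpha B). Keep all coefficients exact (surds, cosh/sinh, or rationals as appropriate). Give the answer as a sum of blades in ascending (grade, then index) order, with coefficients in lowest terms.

B^2 term by term: the squares give (-\frac{108}{653})^2*(e_{12})^2 + (\frac{643}{653})^2*(e_{13})^2 + (\frac{36}{653})^2*(e_{23})^2 = \frac{11664}{426409}*(-1) + \frac{413449}{426409}*(-1) + \frac{1296}{426409}*(-1) = -1 (each basis 2-blade squares to minus the product of its generators' squares); cross terms between blades sharing an index anticommute and cancel. So B^2 = -1.
B^2 = -1 — circular case — the even/odd split gives cos and sin: l = 1, alpha*l = - \frac{2 \pi}{3}, so exp(alpha B) = cos(- \frac{2 \pi}{3}) + (sin(- \frac{2 \pi}{3})/1)*B = - \frac{1}{2} + (- \frac{\sqrt{3}}{2})*B.
Answer: - \frac{1}{2} + \frac{54 \sqrt{3}}{653} e_{12} - \frac{643 \sqrt{3}}{1306} e_{13} - \frac{18 \sqrt{3}}{653} e_{23}


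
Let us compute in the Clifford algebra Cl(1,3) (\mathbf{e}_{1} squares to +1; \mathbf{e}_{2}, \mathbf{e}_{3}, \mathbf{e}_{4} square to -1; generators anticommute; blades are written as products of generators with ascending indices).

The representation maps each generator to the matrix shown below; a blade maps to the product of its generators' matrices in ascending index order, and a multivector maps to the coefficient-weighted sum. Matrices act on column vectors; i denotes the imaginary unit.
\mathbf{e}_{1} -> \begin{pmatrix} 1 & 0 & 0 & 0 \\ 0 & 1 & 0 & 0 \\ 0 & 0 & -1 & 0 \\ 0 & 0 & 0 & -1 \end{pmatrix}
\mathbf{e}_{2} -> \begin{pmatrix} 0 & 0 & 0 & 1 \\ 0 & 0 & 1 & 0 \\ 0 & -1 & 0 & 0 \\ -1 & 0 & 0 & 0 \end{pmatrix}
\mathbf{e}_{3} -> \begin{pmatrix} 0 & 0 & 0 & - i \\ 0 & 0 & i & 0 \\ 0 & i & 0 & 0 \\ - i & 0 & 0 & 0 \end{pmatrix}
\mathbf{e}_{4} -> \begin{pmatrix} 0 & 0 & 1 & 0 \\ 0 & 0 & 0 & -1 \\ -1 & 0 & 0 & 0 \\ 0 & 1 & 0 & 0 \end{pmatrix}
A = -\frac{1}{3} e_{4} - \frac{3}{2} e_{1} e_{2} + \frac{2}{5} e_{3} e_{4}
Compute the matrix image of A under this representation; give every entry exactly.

Bivector images (products of the table entries): rho(e_{1} e_{2}) = rho(\mathbf{e}_{1})rho(\mathbf{e}_{2}) = \begin{pmatrix} 0 & 0 & 0 & 1 \\ 0 & 0 & 1 & 0 \\ 0 & 1 & 0 & 0 \\ 1 & 0 & 0 & 0 \end{pmatrix}; rho(e_{3} e_{4}) = rho(\mathbf{e}_{3})rho(\mathbf{e}_{4}) = \begin{pmatrix} 0 & - i & 0 & 0 \\ - i & 0 & 0 & 0 \\ 0 & 0 & 0 & - i \\ 0 & 0 & - i & 0 \end{pmatrix}.
M = (-\frac{1}{3})*rho(e_{4}) + (-\frac{3}{2})*rho(e_{1} e_{2}) + (\frac{2}{5})*rho(e_{3} e_{4}), summed entrywise:
Answer: \begin{pmatrix} 0 & - \frac{2 i}{5} & - \frac{1}{3} & - \frac{3}{2} \\ - \frac{2 i}{5} & 0 & - \frac{3}{2} & \frac{1}{3} \\ \frac{1}{3} & - \frac{3}{2} & 0 & - \frac{2 i}{5} \\ - \frac{3}{2} & - \frac{1}{3} & - \frac{2 i}{5} & 0 \end{pmatrix}


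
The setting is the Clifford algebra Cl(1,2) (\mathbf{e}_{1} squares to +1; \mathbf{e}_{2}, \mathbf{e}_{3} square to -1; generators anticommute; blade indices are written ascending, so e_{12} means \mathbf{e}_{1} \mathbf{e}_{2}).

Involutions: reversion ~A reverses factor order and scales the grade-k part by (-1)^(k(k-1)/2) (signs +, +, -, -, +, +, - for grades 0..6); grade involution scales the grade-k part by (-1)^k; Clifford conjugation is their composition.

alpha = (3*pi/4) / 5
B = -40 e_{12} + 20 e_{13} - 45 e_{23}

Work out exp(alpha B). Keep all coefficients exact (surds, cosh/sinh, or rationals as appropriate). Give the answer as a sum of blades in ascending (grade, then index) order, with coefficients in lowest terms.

B^2 term by term: the squares give (-40)^2*(e_{12})^2 + (20)^2*(e_{13})^2 + (-45)^2*(e_{23})^2 = 1600*(+1) + 400*(+1) + 2025*(-1) = -25 (each basis 2-blade squares to minus the product of its generators' squares); cross terms between blades sharing an index anticommute and cancel. So B^2 = -25.
B^2 = -25 — B^2 < 0, so the exponential closes trigonometrically: l = 5, alpha*l = \frac{3 \pi}{4}, so exp(alpha B) = cos(\frac{3 \pi}{4}) + (sin(\frac{3 \pi}{4})/5)*B = - \frac{\sqrt{2}}{2} + (\frac{\sqrt{2}}{10})*B.
Answer: - \frac{\sqrt{2}}{2} - 4 \sqrt{2} e_{12} + 2 \sqrt{2} e_{13} - \frac{9 \sqrt{2}}{2} e_{23}


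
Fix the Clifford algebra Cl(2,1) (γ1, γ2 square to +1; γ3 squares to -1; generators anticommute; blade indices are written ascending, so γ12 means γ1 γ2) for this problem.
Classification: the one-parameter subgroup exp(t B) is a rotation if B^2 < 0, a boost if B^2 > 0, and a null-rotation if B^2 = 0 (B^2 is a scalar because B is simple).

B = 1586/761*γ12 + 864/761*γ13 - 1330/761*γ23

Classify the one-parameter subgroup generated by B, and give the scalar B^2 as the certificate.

B^2 term by term: the squares give (1586/761)^2*(γ12)^2 + (864/761)^2*(γ13)^2 + (-1330/761)^2*(γ23)^2 = 2515396/579121*(-1) + 746496/579121*(+1) + 1768900/579121*(+1) = 0 (each basis 2-blade squares to minus the product of its generators' squares); cross terms between blades sharing an index anticommute and cancel. So B^2 = 0.
Answer: null-rotation, certificate B^2 = 0. Because 0 is invariant under every versor sandwich, the classification follows from its sign alone.


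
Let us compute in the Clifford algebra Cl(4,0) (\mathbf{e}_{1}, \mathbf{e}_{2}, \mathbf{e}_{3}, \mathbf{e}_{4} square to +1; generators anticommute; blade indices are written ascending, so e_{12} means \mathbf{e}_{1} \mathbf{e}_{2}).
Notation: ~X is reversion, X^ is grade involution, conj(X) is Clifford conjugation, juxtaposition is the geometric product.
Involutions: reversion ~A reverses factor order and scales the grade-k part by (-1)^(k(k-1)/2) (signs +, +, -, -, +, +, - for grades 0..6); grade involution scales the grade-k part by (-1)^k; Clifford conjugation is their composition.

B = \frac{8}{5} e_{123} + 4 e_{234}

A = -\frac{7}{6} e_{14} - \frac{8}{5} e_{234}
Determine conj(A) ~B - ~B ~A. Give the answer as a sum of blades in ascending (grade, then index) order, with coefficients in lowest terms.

first term: -\frac{32}{5} + \frac{64}{25} e_{14} - \frac{14}{3} e_{123} + \frac{28}{15} e_{234}
second term: \frac{32}{5} + \frac{64}{25} e_{14} + \frac{14}{3} e_{123} - \frac{28}{15} e_{234}
Answer: -\frac{64}{5} - \frac{28}{3} e_{123} + \frac{56}{15} e_{234}


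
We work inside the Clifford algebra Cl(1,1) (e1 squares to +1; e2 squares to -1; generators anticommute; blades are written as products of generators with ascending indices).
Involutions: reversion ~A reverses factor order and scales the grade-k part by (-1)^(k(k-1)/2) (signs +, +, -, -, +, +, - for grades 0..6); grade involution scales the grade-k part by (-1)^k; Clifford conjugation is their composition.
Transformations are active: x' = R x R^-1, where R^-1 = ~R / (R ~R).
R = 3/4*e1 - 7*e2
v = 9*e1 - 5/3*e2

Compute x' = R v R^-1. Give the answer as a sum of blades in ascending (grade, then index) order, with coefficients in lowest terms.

~R = 3/4*e1 - 7*e2, and R ~R = -775/16, so R^-1 = ~R / (-775/16).
R v = -59/12 + 247/4*e1 e2
Answer: -6857/775*e1 + 571/2325*e2


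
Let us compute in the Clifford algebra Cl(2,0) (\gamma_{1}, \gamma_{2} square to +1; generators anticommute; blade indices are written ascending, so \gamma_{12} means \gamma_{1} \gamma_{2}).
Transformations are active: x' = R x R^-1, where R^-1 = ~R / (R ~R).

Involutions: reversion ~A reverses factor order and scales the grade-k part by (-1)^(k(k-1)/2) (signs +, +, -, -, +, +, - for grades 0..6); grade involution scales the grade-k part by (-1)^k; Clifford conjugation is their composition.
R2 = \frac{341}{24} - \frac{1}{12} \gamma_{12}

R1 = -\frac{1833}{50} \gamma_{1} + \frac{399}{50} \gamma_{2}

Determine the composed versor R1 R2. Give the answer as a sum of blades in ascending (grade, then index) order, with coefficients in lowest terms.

Distribute over the terms of R1 (each basis-blade product reordered to ascending indices, repeated generators contracted through their squares):
(-\frac{1833}{50} \gamma_{1}) R2 = -\frac{208351}{400} \gamma_{1} + \frac{611}{200} \gamma_{2}
(\frac{399}{50} \gamma_{2}) R2 = \frac{133}{200} \gamma_{1} + \frac{45353}{400} \gamma_{2}
Summing the partial products and collecting blades:
Answer: -\frac{41617}{80} \gamma_{1} + \frac{1863}{16} \gamma_{2}


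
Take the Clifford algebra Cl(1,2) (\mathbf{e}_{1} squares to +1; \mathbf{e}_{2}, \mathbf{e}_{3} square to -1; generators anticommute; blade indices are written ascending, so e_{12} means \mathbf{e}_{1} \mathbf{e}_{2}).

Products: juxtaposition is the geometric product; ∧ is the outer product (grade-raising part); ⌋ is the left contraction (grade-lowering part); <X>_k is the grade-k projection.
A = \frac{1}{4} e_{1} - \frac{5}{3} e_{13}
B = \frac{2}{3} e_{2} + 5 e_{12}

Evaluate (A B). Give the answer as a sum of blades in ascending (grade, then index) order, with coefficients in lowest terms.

step 1: \frac{5}{4} e_{2} + \frac{1}{6} e_{12} - \frac{25}{3} e_{23} + \frac{10}{9} e_{123}
Answer: \frac{5}{4} e_{2} + \frac{1}{6} e_{12} - \frac{25}{3} e_{23} + \frac{10}{9} e_{123}


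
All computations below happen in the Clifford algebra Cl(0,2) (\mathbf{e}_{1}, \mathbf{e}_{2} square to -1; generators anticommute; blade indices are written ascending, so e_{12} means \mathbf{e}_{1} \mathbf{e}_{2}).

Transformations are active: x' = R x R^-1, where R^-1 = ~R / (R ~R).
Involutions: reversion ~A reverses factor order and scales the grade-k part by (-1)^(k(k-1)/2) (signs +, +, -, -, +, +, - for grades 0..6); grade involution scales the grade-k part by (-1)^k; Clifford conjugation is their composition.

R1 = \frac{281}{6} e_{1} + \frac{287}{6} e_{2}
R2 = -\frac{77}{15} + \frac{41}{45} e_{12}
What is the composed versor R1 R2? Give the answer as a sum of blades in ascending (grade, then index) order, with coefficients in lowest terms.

Distribute over the terms of R1 (each basis-blade product reordered to ascending indices, repeated generators contracted through their squares):
(\frac{281}{6} e_{1}) R2 = -\frac{21637}{90} e_{1} - \frac{11521}{270} e_{2}
(\frac{287}{6} e_{2}) R2 = \frac{11767}{270} e_{1} - \frac{22099}{90} e_{2}
Summing the partial products and collecting blades:
Answer: -\frac{26572}{135} e_{1} - \frac{38909}{135} e_{2}


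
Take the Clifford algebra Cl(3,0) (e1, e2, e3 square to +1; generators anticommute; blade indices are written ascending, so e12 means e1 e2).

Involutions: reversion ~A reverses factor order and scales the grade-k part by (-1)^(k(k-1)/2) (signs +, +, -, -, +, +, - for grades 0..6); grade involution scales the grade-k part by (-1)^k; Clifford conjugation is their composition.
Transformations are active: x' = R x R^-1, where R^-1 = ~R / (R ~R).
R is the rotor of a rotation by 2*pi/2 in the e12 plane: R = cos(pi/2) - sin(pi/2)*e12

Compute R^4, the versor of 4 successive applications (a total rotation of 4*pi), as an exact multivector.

The rotor phase is half the rotation angle and phases add under composition, so 4 steps in the e12 plane accumulate phase 4*(pi/2) = 2*pi: R^4 = cos(2*pi) - sin(2*pi)*e12.
cos(2*pi) = 1 and sin(2*pi) = 0, so R^4 = 1. The total rotation 4*pi is 2 full turns, so every vector returns to itself, yet the rotor is +1, back on the identity sheet (an even number of 2*pi turns).
Answer: 1


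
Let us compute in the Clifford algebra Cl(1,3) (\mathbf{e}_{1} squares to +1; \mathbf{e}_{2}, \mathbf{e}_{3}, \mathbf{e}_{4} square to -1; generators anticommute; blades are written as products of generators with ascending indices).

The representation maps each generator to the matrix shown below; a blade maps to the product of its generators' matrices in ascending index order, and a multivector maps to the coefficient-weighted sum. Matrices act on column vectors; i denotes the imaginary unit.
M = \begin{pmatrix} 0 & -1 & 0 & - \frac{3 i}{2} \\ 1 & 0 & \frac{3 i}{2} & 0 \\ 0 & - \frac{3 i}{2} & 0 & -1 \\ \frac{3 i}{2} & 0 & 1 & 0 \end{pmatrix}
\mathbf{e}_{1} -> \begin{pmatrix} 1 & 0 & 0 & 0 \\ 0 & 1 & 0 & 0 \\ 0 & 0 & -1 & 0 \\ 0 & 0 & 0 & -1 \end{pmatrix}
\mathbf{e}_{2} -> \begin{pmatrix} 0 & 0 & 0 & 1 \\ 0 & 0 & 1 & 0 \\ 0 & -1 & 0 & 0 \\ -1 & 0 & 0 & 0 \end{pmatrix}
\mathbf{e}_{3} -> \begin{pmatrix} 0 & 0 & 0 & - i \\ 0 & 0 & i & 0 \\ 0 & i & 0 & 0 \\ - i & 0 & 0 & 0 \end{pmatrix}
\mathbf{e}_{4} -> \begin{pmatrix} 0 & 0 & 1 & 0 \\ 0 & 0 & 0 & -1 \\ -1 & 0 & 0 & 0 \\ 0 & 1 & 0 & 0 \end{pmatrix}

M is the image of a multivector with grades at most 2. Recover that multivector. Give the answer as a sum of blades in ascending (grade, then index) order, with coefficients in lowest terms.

Method: the blade images are trace-orthogonal — tr(rho(e_A) rho(e_B)^-1) = 4 if A = B and 0 otherwise — and rho(e_A)^-1 = (e_A)^2 * rho(e_A) with (e_A)^2 = +1 or -1, so the coefficient of e_A in the preimage is (e_A)^2 * tr(M rho(e_A))/4.
Nonzero projections over blades of grade <= 2: e_{1} e_{3}: (e_{1} e_{3})^2 = +1, tr(M rho(e_{1} e_{3})) = 6, coefficient \frac{3}{2}; e_{2} e_{4}: (e_{2} e_{4})^2 = -1, tr(M rho(e_{2} e_{4})) = 4, coefficient -1. Every other blade of grade <= 2 projects to 0.
Answer: \frac{3}{2} e_{1} e_{3} - e_{2} e_{4}


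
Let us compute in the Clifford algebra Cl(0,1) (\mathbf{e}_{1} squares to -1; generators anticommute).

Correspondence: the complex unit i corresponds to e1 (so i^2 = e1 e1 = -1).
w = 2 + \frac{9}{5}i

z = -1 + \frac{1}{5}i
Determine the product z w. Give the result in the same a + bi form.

In blades: z = -1 + \frac{1}{5} e_{1}, w = 2 + \frac{9}{5} e_{1}.
Distribute z over w term by term (generator squares from the signature, products reordered to ascending indices): (-1)*w = -2 - \frac{9}{5} e_{1}; (\frac{1}{5} e_{1})*w = -\frac{9}{25} + \frac{2}{5} e_{1}.
Sum: -\frac{59}{25} - \frac{7}{5} e_{1}; translating back through the correspondence:
Answer: -\frac{59}{25} - \frac{7}{5}i


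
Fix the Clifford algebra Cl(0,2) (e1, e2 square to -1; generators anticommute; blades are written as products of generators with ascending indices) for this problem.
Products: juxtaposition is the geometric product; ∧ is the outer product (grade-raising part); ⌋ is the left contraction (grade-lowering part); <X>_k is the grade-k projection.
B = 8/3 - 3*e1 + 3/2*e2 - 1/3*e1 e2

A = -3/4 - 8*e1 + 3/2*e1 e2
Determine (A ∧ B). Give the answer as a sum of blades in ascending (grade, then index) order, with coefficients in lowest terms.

step 1: -2 - 229/12*e1 - 9/8*e2 - 31/4*e1 e2
Answer: -2 - 229/12*e1 - 9/8*e2 - 31/4*e1 e2


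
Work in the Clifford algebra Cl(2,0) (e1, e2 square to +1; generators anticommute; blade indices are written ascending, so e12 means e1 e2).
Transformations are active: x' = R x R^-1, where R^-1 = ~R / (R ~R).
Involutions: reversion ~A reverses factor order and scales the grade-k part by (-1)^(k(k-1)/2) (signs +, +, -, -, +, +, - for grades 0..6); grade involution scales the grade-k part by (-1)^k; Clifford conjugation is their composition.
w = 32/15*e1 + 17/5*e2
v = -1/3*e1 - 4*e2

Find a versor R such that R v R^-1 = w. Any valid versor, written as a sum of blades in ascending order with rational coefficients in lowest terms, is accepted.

Since q(v) = q(w) = 145/9, the sum R = v + w = 9/5*e1 - 3/5*e2 does the job whenever invertible.
Answer: 9/5*e1 - 3/5*e2


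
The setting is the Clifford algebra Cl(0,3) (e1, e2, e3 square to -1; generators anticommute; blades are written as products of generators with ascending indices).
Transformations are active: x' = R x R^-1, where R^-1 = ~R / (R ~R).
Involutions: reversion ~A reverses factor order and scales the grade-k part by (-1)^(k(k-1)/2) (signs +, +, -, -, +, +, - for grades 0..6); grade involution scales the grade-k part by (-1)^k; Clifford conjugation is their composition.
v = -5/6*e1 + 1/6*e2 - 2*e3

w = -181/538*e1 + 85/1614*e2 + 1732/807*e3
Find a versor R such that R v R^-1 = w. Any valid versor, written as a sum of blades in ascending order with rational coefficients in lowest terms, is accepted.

The midline construction: v and w both square to -85/18, so reflecting in their sum -944/807*e1 + 59/269*e2 + 118/807*e3 exchanges them.
Answer: -944/807*e1 + 59/269*e2 + 118/807*e3


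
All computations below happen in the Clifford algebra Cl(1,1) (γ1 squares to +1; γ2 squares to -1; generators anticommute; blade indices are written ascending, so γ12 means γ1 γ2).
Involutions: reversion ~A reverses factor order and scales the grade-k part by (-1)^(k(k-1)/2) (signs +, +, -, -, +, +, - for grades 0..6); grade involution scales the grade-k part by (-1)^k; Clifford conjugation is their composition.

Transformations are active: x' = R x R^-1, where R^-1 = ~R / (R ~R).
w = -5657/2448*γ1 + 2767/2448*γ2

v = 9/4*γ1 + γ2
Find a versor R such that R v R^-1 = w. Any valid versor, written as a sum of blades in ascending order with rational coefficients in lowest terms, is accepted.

The midline construction: v and w both square to 65/16, so reflecting in their sum -149/2448*γ1 + 5215/2448*γ2 exchanges them.
Answer: -149/2448*γ1 + 5215/2448*γ2


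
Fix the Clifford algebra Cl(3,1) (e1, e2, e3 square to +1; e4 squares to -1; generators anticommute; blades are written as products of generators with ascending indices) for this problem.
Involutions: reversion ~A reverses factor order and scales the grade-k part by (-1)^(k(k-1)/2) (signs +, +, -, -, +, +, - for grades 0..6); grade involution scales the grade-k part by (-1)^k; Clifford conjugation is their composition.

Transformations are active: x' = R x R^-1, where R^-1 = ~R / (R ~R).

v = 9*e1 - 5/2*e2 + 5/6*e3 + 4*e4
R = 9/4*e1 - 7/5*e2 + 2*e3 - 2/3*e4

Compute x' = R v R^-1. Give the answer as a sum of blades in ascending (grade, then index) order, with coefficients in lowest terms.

~R = 9/4*e1 - 7/5*e2 + 2*e3 - 2/3*e4, and R ~R = 38081/3600, so R^-1 = ~R / (38081/3600).
R v = 337/12 + 279/40*e1 e2 - 129/8*e1 e3 + 15*e1 e4 + 23/6*e2 e3 - 109/15*e2 e4 + 77/9*e3 e4
Answer: 333/113*e1 - 1115/226*e2 + 6635/678*e3 - 852/113*e4
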